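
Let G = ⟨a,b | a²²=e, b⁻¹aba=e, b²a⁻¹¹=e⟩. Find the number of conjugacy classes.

The conjugacy classes (representative and size) are:
  [e] (size 1), [a²¹] (size 2), [a²] (size 2), [a³] (size 2), [a¹⁸] (size 2), [a¹⁷] (size 2), [a⁶] (size 2), [a⁷] (size 2), [a⁸] (size 2), [a¹³] (size 2), [a¹²] (size 2), [a¹¹] (size 1), [a¹⁰b] (size 11), [a⁷b] (size 11).
Class equation: 1 + 2 + 2 + 2 + 2 + 2 + 2 + 2 + 2 + 2 + 2 + 1 + 11 + 11 = 44 = |G|. So G has 14 conjugacy classes.

Answer: 14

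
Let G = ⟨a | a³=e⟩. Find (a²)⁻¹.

The order of (a²) is 3 (smallest k with (a²)ᵏ = e), so (a²)⁻¹ = (a²)² = a.
Check: (a²) · a → (a²) · a = e, giving e as required.

Answer: a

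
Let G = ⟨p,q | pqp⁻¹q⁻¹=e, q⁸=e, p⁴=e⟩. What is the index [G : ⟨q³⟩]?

First find ord(q³) by computing successive powers:
  (q³)¹ = q³, (q³)² = q⁶, (q³)³ = q, (q³)⁴ = q⁴, (q³)⁵ = q⁷, (q³)⁶ = q², (q³)⁷ = q⁵, (q³)⁸ = e.
So |⟨q³⟩| = ord(q³) = 8. With |G| = 32, by Lagrange [G : ⟨q³⟩] = 32/8 = 4.

Answer: 4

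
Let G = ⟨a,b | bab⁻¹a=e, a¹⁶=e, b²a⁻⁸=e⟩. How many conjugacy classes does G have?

The conjugacy classes (representative and size) are:
  [e] (size 1), [a] (size 2), [a¹⁴] (size 2), [a¹³] (size 2), [a¹²] (size 2), [a⁵] (size 2), [a¹⁰] (size 2), [a⁷] (size 2), [a⁸] (size 1), [b⁻¹] (size 8), [a⁷b⁻¹] (size 8).
Class equation: 1 + 2 + 2 + 2 + 2 + 2 + 2 + 2 + 1 + 8 + 8 = 32 = |G|. So G has 11 conjugacy classes.

Answer: 11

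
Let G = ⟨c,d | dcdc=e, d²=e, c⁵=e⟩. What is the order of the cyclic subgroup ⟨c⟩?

|⟨c⟩| equals the order of c. Compute successive powers until reaching e:
  c¹ = c, c² = c², c³ = c³, c⁴ = c⁴, c⁵ = e.
The smallest positive k with cᵏ = e is 5, so |⟨c⟩| = 5.

Answer: 5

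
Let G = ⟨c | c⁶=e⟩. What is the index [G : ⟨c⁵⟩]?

First find ord(c⁵) by computing successive powers:
  (c⁵)¹ = c⁵, (c⁵)² = c⁴, (c⁵)³ = c³, (c⁵)⁴ = c², (c⁵)⁵ = c, (c⁵)⁶ = e.
So |⟨c⁵⟩| = ord(c⁵) = 6. With |G| = 6, by Lagrange [G : ⟨c⁵⟩] = 6/6 = 1.

Answer: 1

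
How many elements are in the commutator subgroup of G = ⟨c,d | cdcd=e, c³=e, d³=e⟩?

G' = [G, G] is generated by all commutators. The generator-pair commutators are: [c, d] = cd²c.
The subgroup they normally generate is {e, cd, c²d², cd²c}, of order 4.
Check: |G/G'| = 12/4 = 3 is the order of the abelianisation.

Answer: 4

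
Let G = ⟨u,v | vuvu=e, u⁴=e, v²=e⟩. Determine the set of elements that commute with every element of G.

An element z ∈ Z(G) iff z commutes with every generator.
For example u² is central: (u²)·u = u³ = u·(u²); (u²)·v = u²v = v·(u²).
Whereas u ∉ Z(G) since u·v = uv ≠ u³v = v·u.
Checking each of the 8 elements this way gives Z(G) = {e, u²}, of order 2.

Answer: {e, u²}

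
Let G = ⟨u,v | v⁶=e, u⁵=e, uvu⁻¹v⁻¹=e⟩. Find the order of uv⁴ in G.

Compute successive powers until reaching e:
  (uv⁴)¹ = uv⁴, (uv⁴)² = u²v², (uv⁴)³ = u³, (uv⁴)⁴ = u⁴v⁴, (uv⁴)⁵ = v², (uv⁴)⁶ = u, (uv⁴)⁷ = u²v⁴, (uv⁴)⁸ = u³v², (uv⁴)⁹ = u⁴, (uv⁴)¹⁰ = v⁴, (uv⁴)¹¹ = uv², (uv⁴)¹² = u², (uv⁴)¹³ = u³v⁴, (uv⁴)¹⁴ = u⁴v², (uv⁴)¹⁵ = e.
The smallest positive k with (uv⁴)ᵏ = e is 15.

Answer: 15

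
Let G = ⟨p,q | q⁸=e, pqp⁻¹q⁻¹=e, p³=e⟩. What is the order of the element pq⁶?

Compute successive powers until reaching e:
  (pq⁶)¹ = pq⁶, (pq⁶)² = p²q⁴, (pq⁶)³ = q², (pq⁶)⁴ = p, (pq⁶)⁵ = p²q⁶, (pq⁶)⁶ = q⁴, (pq⁶)⁷ = pq², (pq⁶)⁸ = p², (pq⁶)⁹ = q⁶, (pq⁶)¹⁰ = pq⁴, (pq⁶)¹¹ = p²q², (pq⁶)¹² = e.
The smallest positive k with (pq⁶)ᵏ = e is 12.

Answer: 12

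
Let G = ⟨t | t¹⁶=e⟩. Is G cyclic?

|G| = 16. The element t has order 16 (its powers give 16 distinct elements), so ⟨t⟩ = G and G is cyclic.

Answer: Yes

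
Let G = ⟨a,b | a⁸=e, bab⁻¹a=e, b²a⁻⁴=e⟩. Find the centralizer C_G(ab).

⟨ab⟩ ⊆ C_G(ab) since powers of ab commute with ab; so |C_G(ab)| ≥ |⟨ab⟩| = 4.
By orbit–stabilizer, |C_G(ab)| = |G| / |conj. class of ab| = 16 / 4 = 4.
The 4 elements commuting with ab are {e, a⁴, ab, ab⁻¹}.

Answer: {e, a⁴, ab, ab⁻¹}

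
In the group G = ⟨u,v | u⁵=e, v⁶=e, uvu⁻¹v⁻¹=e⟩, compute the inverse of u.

The order of u is 5 (smallest k with uᵏ = e), so u⁻¹ = u⁴ = u⁴.
Check: u · (u⁴) → u · u⁴ = e, giving e as required.

Answer: u⁴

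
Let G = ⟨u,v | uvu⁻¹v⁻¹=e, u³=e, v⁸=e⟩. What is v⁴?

Compute successive powers of v, reducing at each step:
  v²: v · v = v²
  v³: (v²) · v = v³
  v⁴: (v³) · v = v⁴

Answer: v⁴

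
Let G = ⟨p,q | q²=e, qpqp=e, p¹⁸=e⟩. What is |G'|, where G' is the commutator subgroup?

G' = [G, G] is generated by all commutators. The generator-pair commutators are: [p, q] = p².
The subgroup they normally generate is {e, p², p⁴, p⁶, p⁸, p¹⁰, p¹², p¹⁴, p¹⁶}, of order 9.
Check: |G/G'| = 36/9 = 4 is the order of the abelianisation.

Answer: 9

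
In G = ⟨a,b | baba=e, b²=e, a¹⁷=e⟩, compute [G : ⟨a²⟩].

First find ord(a²) by computing successive powers:
  (a²)¹ = a², (a²)² = a⁴, (a²)³ = a⁶, (a²)⁴ = a⁸, (a²)⁵ = a¹⁰, (a²)⁶ = a¹², (a²)⁷ = a¹⁴, (a²)⁸ = a¹⁶, (a²)⁹ = a, (a²)¹⁰ = a³, (a²)¹¹ = a⁵, (a²)¹² = a⁷, (a²)¹³ = a⁹, (a²)¹⁴ = a¹¹, (a²)¹⁵ = a¹³, (a²)¹⁶ = a¹⁵, (a²)¹⁷ = e.
So |⟨a²⟩| = ord(a²) = 17. With |G| = 34, by Lagrange [G : ⟨a²⟩] = 34/17 = 2.

Answer: 2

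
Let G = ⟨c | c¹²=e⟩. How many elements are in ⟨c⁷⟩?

|⟨c⁷⟩| equals the order of c⁷. Compute successive powers until reaching e:
  (c⁷)¹ = c⁷, (c⁷)² = c², (c⁷)³ = c⁹, (c⁷)⁴ = c⁴, (c⁷)⁵ = c¹¹, (c⁷)⁶ = c⁶, (c⁷)⁷ = c, (c⁷)⁸ = c⁸, (c⁷)⁹ = c³, (c⁷)¹⁰ = c¹⁰, (c⁷)¹¹ = c⁵, (c⁷)¹² = e.
The smallest positive k with (c⁷)ᵏ = e is 12, so |⟨c⁷⟩| = 12.

Answer: 12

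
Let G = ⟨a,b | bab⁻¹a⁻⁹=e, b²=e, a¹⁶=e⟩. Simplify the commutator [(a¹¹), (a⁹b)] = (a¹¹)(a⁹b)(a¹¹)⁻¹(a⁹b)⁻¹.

[(a¹¹), (a⁹b)] = (a¹¹)·(a⁹b)·(a¹¹)⁻¹·(a⁹b)⁻¹.
  (a¹¹) · (a⁹b) = a⁴b
  (a⁴b) · (a⁵) = ab
  (ab) · (a¹⁵b) = a⁸

Answer: a⁸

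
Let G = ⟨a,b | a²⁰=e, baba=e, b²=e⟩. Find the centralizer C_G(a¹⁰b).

⟨a¹⁰b⟩ ⊆ C_G(a¹⁰b) since powers of a¹⁰b commute with a¹⁰b; so |C_G(a¹⁰b)| ≥ |⟨a¹⁰b⟩| = 2.
By orbit–stabilizer, |C_G(a¹⁰b)| = |G| / |conj. class of a¹⁰b| = 40 / 10 = 4.
The 4 elements commuting with a¹⁰b are {e, a¹⁰, b, a¹⁰b}.

Answer: {e, a¹⁰, b, a¹⁰b}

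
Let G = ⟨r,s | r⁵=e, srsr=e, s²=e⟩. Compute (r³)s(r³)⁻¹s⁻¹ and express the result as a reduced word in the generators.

[(r³), s] = (r³)·s·(r³)⁻¹·s⁻¹.
  (r³) · s = r³s
  (r³s) · (r²) = rs
  (rs) · s = r

Answer: r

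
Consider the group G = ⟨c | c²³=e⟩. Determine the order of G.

G is generated by a single element, so G is cyclic. The relator gives c²³ = e and no smaller power is forced to be e, so the 23 powers {c, e, c², c³, c⁴, c⁵, c⁶, c⁷, c⁸, c⁹, c²², c²¹, c²⁰, c¹², c¹³, c¹¹, c¹⁰, c¹⁴, c¹⁵, c¹⁶, c¹⁷, c¹⁸, c¹⁹} are distinct. Hence |G| = 23.

Answer: 23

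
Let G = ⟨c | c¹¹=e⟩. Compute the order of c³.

Compute successive powers until reaching e:
  (c³)¹ = c³, (c³)² = c⁶, (c³)³ = c⁹, (c³)⁴ = c, (c³)⁵ = c⁴, (c³)⁶ = c⁷, (c³)⁷ = c¹⁰, (c³)⁸ = c², (c³)⁹ = c⁵, (c³)¹⁰ = c⁸, (c³)¹¹ = e.
The smallest positive k with (c³)ᵏ = e is 11.

Answer: 11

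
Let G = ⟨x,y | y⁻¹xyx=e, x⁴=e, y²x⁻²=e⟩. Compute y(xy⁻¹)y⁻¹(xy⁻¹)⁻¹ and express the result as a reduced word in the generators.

[y, (xy⁻¹)] = y·(xy⁻¹)·y⁻¹·(xy⁻¹)⁻¹.
  y · (xy⁻¹) = x³
  (x³) · (y⁻¹) = xy
  (xy) · (xy) = x²

Answer: x²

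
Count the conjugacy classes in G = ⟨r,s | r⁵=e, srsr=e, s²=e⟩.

The conjugacy classes (representative and size) are:
  [e] (size 1), [r] (size 2), [r²] (size 2), [s] (size 5).
Class equation: 1 + 2 + 2 + 5 = 10 = |G|. So G has 4 conjugacy classes.

Answer: 4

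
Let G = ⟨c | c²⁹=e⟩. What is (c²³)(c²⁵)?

Compute (c²³) · (c²⁵) by multiplying left to right and reducing via the relations at each step:
  (c²³) · c²⁵ = c¹⁹

Answer: c¹⁹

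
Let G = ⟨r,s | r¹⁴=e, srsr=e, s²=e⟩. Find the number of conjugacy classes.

The conjugacy classes (representative and size) are:
  [e] (size 1), [r¹³] (size 2), [r²] (size 2), [r³] (size 2), [r¹⁰] (size 2), [r⁵] (size 2), [r⁸] (size 2), [r⁷] (size 1), [r⁶s] (size 7), [r⁹s] (size 7).
Class equation: 1 + 2 + 2 + 2 + 2 + 2 + 2 + 1 + 7 + 7 = 28 = |G|. So G has 10 conjugacy classes.

Answer: 10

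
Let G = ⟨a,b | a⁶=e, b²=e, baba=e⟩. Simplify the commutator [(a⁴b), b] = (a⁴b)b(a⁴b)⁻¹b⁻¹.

[(a⁴b), b] = (a⁴b)·b·(a⁴b)⁻¹·b⁻¹.
  (a⁴b) · b = a⁴
  (a⁴) · (a⁴b) = a²b
  (a²b) · b = a²

Answer: a²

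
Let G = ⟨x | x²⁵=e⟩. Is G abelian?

G has a single generator, so G is cyclic and hence abelian.

Answer: Yes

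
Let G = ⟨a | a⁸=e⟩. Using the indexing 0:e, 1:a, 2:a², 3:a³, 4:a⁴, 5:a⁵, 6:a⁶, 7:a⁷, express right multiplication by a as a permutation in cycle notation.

(0 1 2 3 4 5 6 7)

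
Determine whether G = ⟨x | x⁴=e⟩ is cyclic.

|G| = 4. The element x has order 4 (its powers give 4 distinct elements), so ⟨x⟩ = G and G is cyclic.

Answer: Yes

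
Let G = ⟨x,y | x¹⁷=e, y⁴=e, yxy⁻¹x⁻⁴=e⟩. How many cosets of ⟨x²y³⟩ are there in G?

First find ord(x²y³) by computing successive powers:
  (x²y³)¹ = x²y³, (x²y³)² = x¹¹y², (x²y³)³ = x⁹y, (x²y³)⁴ = e.
So |⟨x²y³⟩| = ord(x²y³) = 4. With |G| = 68, by Lagrange [G : ⟨x²y³⟩] = 68/4 = 17.

Answer: 17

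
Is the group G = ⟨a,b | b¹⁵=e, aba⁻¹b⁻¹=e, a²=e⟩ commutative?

Each pair of generators commutes: a·b = ab = b·a. Since the generators pairwise commute, every element of G commutes with every other, so G is abelian.

Answer: Yes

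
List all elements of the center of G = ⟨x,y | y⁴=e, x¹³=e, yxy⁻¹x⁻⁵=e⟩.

An element z ∈ Z(G) iff z commutes with every generator.
For example e is central: e·x = x = x·e; e·y = y = y·e.
Whereas x ∉ Z(G) since x·y = xy ≠ x⁵y = y·x.
Checking each of the 52 elements this way gives Z(G) = {e}, of order 1.

Answer: {e}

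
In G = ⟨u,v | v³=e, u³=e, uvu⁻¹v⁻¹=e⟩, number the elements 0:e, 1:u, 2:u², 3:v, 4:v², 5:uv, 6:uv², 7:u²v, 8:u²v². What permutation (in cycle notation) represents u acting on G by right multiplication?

(0 1 2)(3 5 7)(4 6 8)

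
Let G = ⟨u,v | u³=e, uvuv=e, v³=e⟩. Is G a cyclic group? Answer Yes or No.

Every cyclic group is abelian. But u·v = uv while v·u = u²v², so u·v ≠ v·u and G is not abelian. Hence G is not cyclic.

Answer: No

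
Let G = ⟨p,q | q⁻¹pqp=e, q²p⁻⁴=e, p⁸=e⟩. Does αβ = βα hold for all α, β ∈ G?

p·q = pq but q·p = p³q⁻¹, so p·q ≠ q·p and G is not abelian.

Answer: No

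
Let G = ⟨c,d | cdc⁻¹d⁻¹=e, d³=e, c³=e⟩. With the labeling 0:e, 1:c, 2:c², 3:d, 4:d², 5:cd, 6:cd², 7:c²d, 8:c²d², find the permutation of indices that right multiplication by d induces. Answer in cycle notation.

(0 3 4)(1 5 6)(2 7 8)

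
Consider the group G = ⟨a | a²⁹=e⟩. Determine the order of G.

G is generated by a single element, so G is cyclic. The relator gives a²⁹ = e and no smaller power is forced to be e, so the 29 powers {a, e, a², a³, a⁴, a⁵, a⁶, a⁷, a⁸, a⁹, a²², a²³, a²¹, a²⁰, a²⁴, a²⁵, a²⁶, a²⁷, a²⁸, a¹², a¹³, a¹¹, a¹⁰, a¹⁴, a¹⁵, a¹⁶, a¹⁷, a¹⁸, a¹⁹} are distinct. Hence |G| = 29.

Answer: 29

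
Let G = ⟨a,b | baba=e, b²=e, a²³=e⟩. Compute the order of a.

Compute successive powers until reaching e:
  a¹ = a, a² = a², a³ = a³, a⁴ = a⁴, a⁵ = a⁵, a⁶ = a⁶, a⁷ = a⁷, a⁸ = a⁸, a⁹ = a⁹, a¹⁰ = a¹⁰, a¹¹ = a¹¹, a¹² = a¹², a¹³ = a¹³, a¹⁴ = a¹⁴, a¹⁵ = a¹⁵, a¹⁶ = a¹⁶, a¹⁷ = a¹⁷, a¹⁸ = a¹⁸, a¹⁹ = a¹⁹, a²⁰ = a²⁰, a²¹ = a²¹, a²² = a²², a²³ = e.
The smallest positive k with aᵏ = e is 23.

Answer: 23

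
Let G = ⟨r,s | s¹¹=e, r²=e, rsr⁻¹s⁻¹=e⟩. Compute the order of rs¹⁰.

Compute successive powers until reaching e:
  (rs¹⁰)¹ = rs¹⁰, (rs¹⁰)² = s⁹, (rs¹⁰)³ = rs⁸, (rs¹⁰)⁴ = s⁷, (rs¹⁰)⁵ = rs⁶, (rs¹⁰)⁶ = s⁵, (rs¹⁰)⁷ = rs⁴, (rs¹⁰)⁸ = s³, (rs¹⁰)⁹ = rs², (rs¹⁰)¹⁰ = s, (rs¹⁰)¹¹ = r, (rs¹⁰)¹² = s¹⁰, (rs¹⁰)¹³ = rs⁹, (rs¹⁰)¹⁴ = s⁸, (rs¹⁰)¹⁵ = rs⁷, (rs¹⁰)¹⁶ = s⁶, (rs¹⁰)¹⁷ = rs⁵, (rs¹⁰)¹⁸ = s⁴, (rs¹⁰)¹⁹ = rs³, (rs¹⁰)²⁰ = s², (rs¹⁰)²¹ = rs, (rs¹⁰)²² = e.
The smallest positive k with (rs¹⁰)ᵏ = e is 22.

Answer: 22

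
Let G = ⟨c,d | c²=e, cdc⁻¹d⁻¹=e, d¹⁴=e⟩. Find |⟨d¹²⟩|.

|⟨d¹²⟩| equals the order of d¹². Compute successive powers until reaching e:
  (d¹²)¹ = d¹², (d¹²)² = d¹⁰, (d¹²)³ = d⁸, (d¹²)⁴ = d⁶, (d¹²)⁵ = d⁴, (d¹²)⁶ = d², (d¹²)⁷ = e.
The smallest positive k with (d¹²)ᵏ = e is 7, so |⟨d¹²⟩| = 7.

Answer: 7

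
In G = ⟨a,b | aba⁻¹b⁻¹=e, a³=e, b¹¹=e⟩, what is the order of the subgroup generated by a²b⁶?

|⟨a²b⁶⟩| equals the order of a²b⁶. Compute successive powers until reaching e:
  (a²b⁶)¹ = a²b⁶, (a²b⁶)² = ab, (a²b⁶)³ = b⁷, (a²b⁶)⁴ = a²b², (a²b⁶)⁵ = ab⁸, (a²b⁶)⁶ = b³, (a²b⁶)⁷ = a²b⁹, (a²b⁶)⁸ = ab⁴, (a²b⁶)⁹ = b¹⁰, (a²b⁶)¹⁰ = a²b⁵, (a²b⁶)¹¹ = a, (a²b⁶)¹² = b⁶, (a²b⁶)¹³ = a²b, (a²b⁶)¹⁴ = ab⁷, (a²b⁶)¹⁵ = b², (a²b⁶)¹⁶ = a²b⁸, (a²b⁶)¹⁷ = ab³, (a²b⁶)¹⁸ = b⁹, (a²b⁶)¹⁹ = a²b⁴, (a²b⁶)²⁰ = ab¹⁰, (a²b⁶)²¹ = b⁵, (a²b⁶)²² = a², (a²b⁶)²³ = ab⁶, (a²b⁶)²⁴ = b, (a²b⁶)²⁵ = a²b⁷, (a²b⁶)²⁶ = ab², (a²b⁶)²⁷ = b⁸, (a²b⁶)²⁸ = a²b³, (a²b⁶)²⁹ = ab⁹, (a²b⁶)³⁰ = b⁴, (a²b⁶)³¹ = a²b¹⁰, (a²b⁶)³² = ab⁵, (a²b⁶)³³ = e.
The smallest positive k with (a²b⁶)ᵏ = e is 33, so |⟨a²b⁶⟩| = 33.

Answer: 33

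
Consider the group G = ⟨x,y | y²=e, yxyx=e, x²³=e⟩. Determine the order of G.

Enumerate words in the generators, reducing via the relations: the distinct elements are
  {e, x, y, xy, x², x³, x⁴, x⁵, x⁶, x⁷, x⁸, x⁹, x²y, x²², x²¹, x²⁰, x³y, x¹², x¹³, x¹¹, x¹⁰, x¹⁴, x¹⁵, x¹⁶, x¹⁷, x¹⁸, x¹⁹, x⁴y, x⁵y, x⁶y, x⁷y, x⁸y, x⁹y, x²²y, x²¹y, x²⁰y, x¹²y, x¹³y, x¹¹y, x¹⁰y, x¹⁴y, x¹⁵y, x¹⁶y, x¹⁷y, x¹⁸y, x¹⁹y}.
No further products give new elements, so |G| = 46.

Answer: 46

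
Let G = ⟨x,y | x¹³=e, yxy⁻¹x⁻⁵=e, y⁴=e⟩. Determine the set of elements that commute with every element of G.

An element z ∈ Z(G) iff z commutes with every generator.
For example e is central: e·x = x = x·e; e·y = y = y·e.
Whereas x ∉ Z(G) since x·y = xy ≠ x⁵y = y·x.
Checking each of the 52 elements this way gives Z(G) = {e}, of order 1.

Answer: {e}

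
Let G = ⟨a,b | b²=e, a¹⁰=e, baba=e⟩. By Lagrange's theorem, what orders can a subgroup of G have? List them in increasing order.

|G| = 20 = 2² · 5. By Lagrange's theorem the order of any subgroup divides 20; the divisors of 20 are 1, 2, 4, 5, 10, 20.

Answer: 1, 2, 4, 5, 10, 20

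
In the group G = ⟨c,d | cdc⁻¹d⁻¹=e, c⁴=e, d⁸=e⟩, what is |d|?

Compute successive powers until reaching e:
  d¹ = d, d² = d², d³ = d³, d⁴ = d⁴, d⁵ = d⁵, d⁶ = d⁶, d⁷ = d⁷, d⁸ = e.
The smallest positive k with dᵏ = e is 8.

Answer: 8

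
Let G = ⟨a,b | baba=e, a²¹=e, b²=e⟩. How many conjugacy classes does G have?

The conjugacy classes (representative and size) are:
  [e] (size 1), [a²⁰] (size 2), [a²] (size 2), [a³] (size 2), [a¹⁷] (size 2), [a⁵] (size 2), [a⁶] (size 2), [a⁷] (size 2), [a⁸] (size 2), [a⁹] (size 2), [a¹⁰] (size 2), [b] (size 21).
Class equation: 1 + 2 + 2 + 2 + 2 + 2 + 2 + 2 + 2 + 2 + 2 + 21 = 42 = |G|. So G has 12 conjugacy classes.

Answer: 12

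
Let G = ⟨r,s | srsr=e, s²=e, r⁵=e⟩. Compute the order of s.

Compute successive powers until reaching e:
  s¹ = s, s² = e.
The smallest positive k with sᵏ = e is 2.

Answer: 2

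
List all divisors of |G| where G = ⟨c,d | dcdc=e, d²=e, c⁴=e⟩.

|G| = 8 = 2³. By Lagrange's theorem the order of any subgroup divides 8; the divisors of 8 are 1, 2, 4, 8.

Answer: 1, 2, 4, 8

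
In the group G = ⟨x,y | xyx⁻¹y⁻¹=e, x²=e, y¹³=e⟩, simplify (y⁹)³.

Compute successive powers of (y⁹), reducing at each step:
  (y⁹)²: (y⁹) · y⁹ = y⁵
  (y⁹)³: (y⁵) · y⁹ = y

Answer: y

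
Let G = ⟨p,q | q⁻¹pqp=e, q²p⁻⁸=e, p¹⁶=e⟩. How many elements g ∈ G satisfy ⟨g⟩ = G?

⟨g⟩ = G would require ord(g) = |G| = 32, but the maximum element order in G is 16 < 32. So G is not cyclic and no single element generates it: the count is 0.

Answer: 0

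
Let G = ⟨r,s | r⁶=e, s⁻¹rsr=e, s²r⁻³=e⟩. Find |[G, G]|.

G' = [G, G] is generated by all commutators. The generator-pair commutators are: [r, s] = r².
The subgroup they normally generate is {e, r², r⁴}, of order 3.
Check: |G/G'| = 12/3 = 4 is the order of the abelianisation.

Answer: 3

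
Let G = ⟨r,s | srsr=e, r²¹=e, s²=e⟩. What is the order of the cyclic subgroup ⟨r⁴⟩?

|⟨r⁴⟩| equals the order of r⁴. Compute successive powers until reaching e:
  (r⁴)¹ = r⁴, (r⁴)² = r⁸, (r⁴)³ = r¹², (r⁴)⁴ = r¹⁶, (r⁴)⁵ = r²⁰, (r⁴)⁶ = r³, (r⁴)⁷ = r⁷, (r⁴)⁸ = r¹¹, (r⁴)⁹ = r¹⁵, (r⁴)¹⁰ = r¹⁹, (r⁴)¹¹ = r², (r⁴)¹² = r⁶, (r⁴)¹³ = r¹⁰, (r⁴)¹⁴ = r¹⁴, (r⁴)¹⁵ = r¹⁸, (r⁴)¹⁶ = r, (r⁴)¹⁷ = r⁵, (r⁴)¹⁸ = r⁹, (r⁴)¹⁹ = r¹³, (r⁴)²⁰ = r¹⁷, (r⁴)²¹ = e.
The smallest positive k with (r⁴)ᵏ = e is 21, so |⟨r⁴⟩| = 21.

Answer: 21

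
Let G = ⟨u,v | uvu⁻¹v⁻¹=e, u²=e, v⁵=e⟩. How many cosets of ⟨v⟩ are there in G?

First find ord(v) by computing successive powers:
  v¹ = v, v² = v², v³ = v³, v⁴ = v⁴, v⁵ = e.
So |⟨v⟩| = ord(v) = 5. With |G| = 10, by Lagrange [G : ⟨v⟩] = 10/5 = 2.

Answer: 2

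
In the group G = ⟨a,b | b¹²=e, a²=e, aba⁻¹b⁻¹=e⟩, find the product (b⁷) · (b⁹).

Compute (b⁷) · (b⁹) by multiplying left to right and reducing via the relations at each step:
  (b⁷) · b⁹ = b⁴

Answer: b⁴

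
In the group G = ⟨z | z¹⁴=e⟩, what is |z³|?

Compute successive powers until reaching e:
  (z³)¹ = z³, (z³)² = z⁶, (z³)³ = z⁹, (z³)⁴ = z¹², (z³)⁵ = z, (z³)⁶ = z⁴, (z³)⁷ = z⁷, (z³)⁸ = z¹⁰, (z³)⁹ = z¹³, (z³)¹⁰ = z², (z³)¹¹ = z⁵, (z³)¹² = z⁸, (z³)¹³ = z¹¹, (z³)¹⁴ = e.
The smallest positive k with (z³)ᵏ = e is 14.

Answer: 14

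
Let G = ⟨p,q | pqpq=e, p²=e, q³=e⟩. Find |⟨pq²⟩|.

|⟨pq²⟩| equals the order of pq². Compute successive powers until reaching e:
  (pq²)¹ = pq², (pq²)² = e.
The smallest positive k with (pq²)ᵏ = e is 2, so |⟨pq²⟩| = 2.

Answer: 2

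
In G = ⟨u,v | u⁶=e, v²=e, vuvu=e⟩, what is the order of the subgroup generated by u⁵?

|⟨u⁵⟩| equals the order of u⁵. Compute successive powers until reaching e:
  (u⁵)¹ = u⁵, (u⁵)² = u⁴, (u⁵)³ = u³, (u⁵)⁴ = u², (u⁵)⁵ = u, (u⁵)⁶ = e.
The smallest positive k with (u⁵)ᵏ = e is 6, so |⟨u⁵⟩| = 6.

Answer: 6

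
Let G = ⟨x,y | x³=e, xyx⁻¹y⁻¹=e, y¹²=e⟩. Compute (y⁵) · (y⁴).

Compute (y⁵) · (y⁴) by multiplying left to right and reducing via the relations at each step:
  (y⁵) · y⁴ = y⁹

Answer: y⁹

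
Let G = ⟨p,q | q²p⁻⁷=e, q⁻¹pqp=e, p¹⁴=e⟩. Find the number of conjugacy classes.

The conjugacy classes (representative and size) are:
  [e] (size 1), [p¹³] (size 2), [p¹²] (size 2), [p¹¹] (size 2), [p⁴] (size 2), [p⁵] (size 2), [p⁸] (size 2), [p⁷] (size 1), [p⁵q⁻¹] (size 7), [p⁵q] (size 7).
Class equation: 1 + 2 + 2 + 2 + 2 + 2 + 2 + 1 + 7 + 7 = 28 = |G|. So G has 10 conjugacy classes.

Answer: 10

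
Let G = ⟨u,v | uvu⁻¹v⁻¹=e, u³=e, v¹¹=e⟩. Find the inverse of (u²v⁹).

The order of (u²v⁹) is 33 (smallest k with (u²v⁹)ᵏ = e), so (u²v⁹)⁻¹ = (u²v⁹)³² = uv².
Check: (u²v⁹) · (uv²) → (u²v⁹) · u = v⁹;   (v⁹) · v² = e, giving e as required.

Answer: uv²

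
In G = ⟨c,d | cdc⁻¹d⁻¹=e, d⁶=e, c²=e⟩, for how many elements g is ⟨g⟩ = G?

⟨g⟩ = G would require ord(g) = |G| = 12, but the maximum element order in G is 6 < 12. So G is not cyclic and no single element generates it: the count is 0.

Answer: 0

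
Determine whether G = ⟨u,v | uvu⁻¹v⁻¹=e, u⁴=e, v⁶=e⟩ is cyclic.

|G| = 24, but the maximum element order in G is 12 < 24. No single element generates all of G, so G is not cyclic.

Answer: No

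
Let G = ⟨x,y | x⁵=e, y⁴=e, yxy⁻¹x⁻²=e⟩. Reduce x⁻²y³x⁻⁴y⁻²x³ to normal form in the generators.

Multiply left to right, reducing at each step:
  (x³) · y³ = x³y³
  (x³y³) · x⁻⁴ = xy³
  (xy³) · y⁻² = xy
  (xy) · x³ = x²y

Answer: x²y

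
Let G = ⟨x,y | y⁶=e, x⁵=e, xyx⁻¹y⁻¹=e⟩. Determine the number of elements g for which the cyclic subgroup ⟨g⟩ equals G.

G is cyclic of order 30. An element generates G iff its order is 30, and a cyclic group of order 30 has exactly φ(30) = 8 such elements.

Answer: 8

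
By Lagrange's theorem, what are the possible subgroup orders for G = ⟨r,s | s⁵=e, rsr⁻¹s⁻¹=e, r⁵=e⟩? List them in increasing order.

|G| = 25 = 5². By Lagrange's theorem the order of any subgroup divides 25; the divisors of 25 are 1, 5, 25.

Answer: 1, 5, 25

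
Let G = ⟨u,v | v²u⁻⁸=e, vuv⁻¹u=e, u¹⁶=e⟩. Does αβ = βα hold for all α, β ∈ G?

u·v = uv but v·u = u⁷v⁻¹, so u·v ≠ v·u and G is not abelian.

Answer: No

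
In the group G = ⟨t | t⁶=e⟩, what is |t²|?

Compute successive powers until reaching e:
  (t²)¹ = t², (t²)² = t⁴, (t²)³ = e.
The smallest positive k with (t²)ᵏ = e is 3.

Answer: 3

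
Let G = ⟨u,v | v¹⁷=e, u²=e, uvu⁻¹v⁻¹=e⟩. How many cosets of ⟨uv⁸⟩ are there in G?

First find ord(uv⁸) by computing successive powers:
  (uv⁸)¹ = uv⁸, (uv⁸)² = v¹⁶, (uv⁸)³ = uv⁷, (uv⁸)⁴ = v¹⁵, (uv⁸)⁵ = uv⁶, (uv⁸)⁶ = v¹⁴, (uv⁸)⁷ = uv⁵, (uv⁸)⁸ = v¹³, (uv⁸)⁹ = uv⁴, (uv⁸)¹⁰ = v¹², (uv⁸)¹¹ = uv³, (uv⁸)¹² = v¹¹, (uv⁸)¹³ = uv², (uv⁸)¹⁴ = v¹⁰, (uv⁸)¹⁵ = uv, (uv⁸)¹⁶ = v⁹, (uv⁸)¹⁷ = u, (uv⁸)¹⁸ = v⁸, (uv⁸)¹⁹ = uv¹⁶, (uv⁸)²⁰ = v⁷, (uv⁸)²¹ = uv¹⁵, (uv⁸)²² = v⁶, (uv⁸)²³ = uv¹⁴, (uv⁸)²⁴ = v⁵, (uv⁸)²⁵ = uv¹³, (uv⁸)²⁶ = v⁴, (uv⁸)²⁷ = uv¹², (uv⁸)²⁸ = v³, (uv⁸)²⁹ = uv¹¹, (uv⁸)³⁰ = v², (uv⁸)³¹ = uv¹⁰, (uv⁸)³² = v, (uv⁸)³³ = uv⁹, (uv⁸)³⁴ = e.
So |⟨uv⁸⟩| = ord(uv⁸) = 34. With |G| = 34, by Lagrange [G : ⟨uv⁸⟩] = 34/34 = 1.

Answer: 1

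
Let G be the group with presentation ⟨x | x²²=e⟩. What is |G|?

G is generated by a single element, so G is cyclic. The relator gives x²² = e and no smaller power is forced to be e, so the 22 powers {e, x, x², x³, x⁴, x⁵, x⁶, x⁷, x⁸, x⁹, x²¹, x²⁰, x¹², x¹³, x¹¹, x¹⁰, x¹⁴, x¹⁵, x¹⁶, x¹⁷, x¹⁸, x¹⁹} are distinct. Hence |G| = 22.

Answer: 22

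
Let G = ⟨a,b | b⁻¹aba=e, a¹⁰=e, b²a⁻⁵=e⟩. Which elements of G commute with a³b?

⟨a³b⟩ ⊆ C_G(a³b) since powers of a³b commute with a³b; so |C_G(a³b)| ≥ |⟨a³b⟩| = 4.
By orbit–stabilizer, |C_G(a³b)| = |G| / |conj. class of a³b| = 20 / 5 = 4.
The 4 elements commuting with a³b are {e, a⁵, a³b, a³b⁻¹}.

Answer: {e, a⁵, a³b, a³b⁻¹}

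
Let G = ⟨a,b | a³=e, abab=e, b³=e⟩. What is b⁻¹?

The order of b is 3 (smallest k with bᵏ = e), so b⁻¹ = b² = b².
Check: b · (b²) → b · b² = e, giving e as required.

Answer: b²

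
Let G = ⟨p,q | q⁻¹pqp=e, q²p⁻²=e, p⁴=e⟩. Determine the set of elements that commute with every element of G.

An element z ∈ Z(G) iff z commutes with every generator.
For example p² is central: (p²)·p = p³ = p·(p²); (p²)·q = q⁻¹ = q·(p²).
Whereas p ∉ Z(G) since p·q = pq ≠ pq⁻¹ = q·p.
Checking each of the 8 elements this way gives Z(G) = {e, p²}, of order 2.

Answer: {e, p²}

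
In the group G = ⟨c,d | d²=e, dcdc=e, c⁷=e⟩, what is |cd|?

Compute successive powers until reaching e:
  (cd)¹ = cd, (cd)² = e.
The smallest positive k with (cd)ᵏ = e is 2.

Answer: 2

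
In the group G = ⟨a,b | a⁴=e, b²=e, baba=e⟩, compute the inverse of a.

The order of a is 4 (smallest k with aᵏ = e), so a⁻¹ = a³ = a³.
Check: a · (a³) → a · a³ = e, giving e as required.

Answer: a³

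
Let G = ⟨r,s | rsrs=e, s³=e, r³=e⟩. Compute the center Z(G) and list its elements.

An element z ∈ Z(G) iff z commutes with every generator.
For example e is central: e·r = r = r·e; e·s = s = s·e.
Whereas r ∉ Z(G) since r·s = rs ≠ r²s² = s·r.
Checking each of the 12 elements this way gives Z(G) = {e}, of order 1.

Answer: {e}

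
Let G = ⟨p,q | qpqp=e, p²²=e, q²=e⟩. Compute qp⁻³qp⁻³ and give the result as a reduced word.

Multiply left to right, reducing at each step:
  q · p⁻³ = p³q
  (p³q) · q = p³
  (p³) · p⁻³ = e

Answer: e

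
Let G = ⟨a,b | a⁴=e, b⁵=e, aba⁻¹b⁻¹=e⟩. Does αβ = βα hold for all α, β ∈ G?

Each pair of generators commutes: a·b = ab = b·a. Since the generators pairwise commute, every element of G commutes with every other, so G is abelian.

Answer: Yes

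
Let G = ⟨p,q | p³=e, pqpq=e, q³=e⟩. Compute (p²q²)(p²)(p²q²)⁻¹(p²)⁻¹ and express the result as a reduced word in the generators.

[(p²q²), (p²)] = (p²q²)·(p²)·(p²q²)⁻¹·(p²)⁻¹.
  (p²q²) · (p²) = q
  q · (p²q²) = q²p
  (q²p) · p = pq

Answer: pq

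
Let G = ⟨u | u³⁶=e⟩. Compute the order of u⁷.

Compute successive powers until reaching e:
  (u⁷)¹ = u⁷, (u⁷)² = u¹⁴, (u⁷)³ = u²¹, (u⁷)⁴ = u²⁸, (u⁷)⁵ = u³⁵, (u⁷)⁶ = u⁶, (u⁷)⁷ = u¹³, (u⁷)⁸ = u²⁰, (u⁷)⁹ = u²⁷, (u⁷)¹⁰ = u³⁴, (u⁷)¹¹ = u⁵, (u⁷)¹² = u¹², (u⁷)¹³ = u¹⁹, (u⁷)¹⁴ = u²⁶, (u⁷)¹⁵ = u³³, (u⁷)¹⁶ = u⁴, (u⁷)¹⁷ = u¹¹, (u⁷)¹⁸ = u¹⁸, (u⁷)¹⁹ = u²⁵, (u⁷)²⁰ = u³², (u⁷)²¹ = u³, (u⁷)²² = u¹⁰, (u⁷)²³ = u¹⁷, (u⁷)²⁴ = u²⁴, (u⁷)²⁵ = u³¹, (u⁷)²⁶ = u², (u⁷)²⁷ = u⁹, (u⁷)²⁸ = u¹⁶, (u⁷)²⁹ = u²³, (u⁷)³⁰ = u³⁰, (u⁷)³¹ = u, (u⁷)³² = u⁸, (u⁷)³³ = u¹⁵, (u⁷)³⁴ = u²², (u⁷)³⁵ = u²⁹, (u⁷)³⁶ = e.
The smallest positive k with (u⁷)ᵏ = e is 36.

Answer: 36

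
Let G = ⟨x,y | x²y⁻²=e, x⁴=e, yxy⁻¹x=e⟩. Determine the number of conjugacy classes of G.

The conjugacy classes (representative and size) are:
  [e] (size 1), [x³] (size 2), [x²] (size 1), [y⁻¹] (size 2), [xy] (size 2).
Class equation: 1 + 2 + 1 + 2 + 2 = 8 = |G|. So G has 5 conjugacy classes.

Answer: 5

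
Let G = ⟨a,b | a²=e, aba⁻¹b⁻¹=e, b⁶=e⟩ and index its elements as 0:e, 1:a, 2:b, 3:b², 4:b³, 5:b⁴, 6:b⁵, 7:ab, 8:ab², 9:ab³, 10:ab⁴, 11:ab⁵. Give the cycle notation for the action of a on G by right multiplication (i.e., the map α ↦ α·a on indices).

(0 1)(2 7)(3 8)(4 9)(5 10)(6 11)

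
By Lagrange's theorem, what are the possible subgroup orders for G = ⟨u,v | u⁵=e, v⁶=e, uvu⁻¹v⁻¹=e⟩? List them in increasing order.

|G| = 30 = 2 · 3 · 5. By Lagrange's theorem the order of any subgroup divides 30; the divisors of 30 are 1, 2, 3, 5, 6, 10, 15, 30.

Answer: 1, 2, 3, 5, 6, 10, 15, 30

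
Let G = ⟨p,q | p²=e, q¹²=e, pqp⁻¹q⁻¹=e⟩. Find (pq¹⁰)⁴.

Compute successive powers of (pq¹⁰), reducing at each step:
  (pq¹⁰)²: (pq¹⁰) · p = q¹⁰;   (q¹⁰) · q¹⁰ = q⁸
  (pq¹⁰)³: (q⁸) · p = pq⁸;   (pq⁸) · q¹⁰ = pq⁶
  (pq¹⁰)⁴: (pq⁶) · p = q⁶;   (q⁶) · q¹⁰ = q⁴

Answer: q⁴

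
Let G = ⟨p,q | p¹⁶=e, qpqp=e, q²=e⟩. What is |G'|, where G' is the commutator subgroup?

G' = [G, G] is generated by all commutators. The generator-pair commutators are: [p, q] = p².
The subgroup they normally generate is {e, p², p⁴, p⁶, p⁸, p¹⁰, p¹², p¹⁴}, of order 8.
Check: |G/G'| = 32/8 = 4 is the order of the abelianisation.

Answer: 8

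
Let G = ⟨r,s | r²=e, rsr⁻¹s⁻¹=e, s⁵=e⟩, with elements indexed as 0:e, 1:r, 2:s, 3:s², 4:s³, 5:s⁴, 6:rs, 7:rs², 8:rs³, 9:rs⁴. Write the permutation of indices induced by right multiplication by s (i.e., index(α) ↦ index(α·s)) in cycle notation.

(0 2 3 4 5)(1 6 7 8 9)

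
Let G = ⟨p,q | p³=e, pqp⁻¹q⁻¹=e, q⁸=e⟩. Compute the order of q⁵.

Compute successive powers until reaching e:
  (q⁵)¹ = q⁵, (q⁵)² = q², (q⁵)³ = q⁷, (q⁵)⁴ = q⁴, (q⁵)⁵ = q, (q⁵)⁶ = q⁶, (q⁵)⁷ = q³, (q⁵)⁸ = e.
The smallest positive k with (q⁵)ᵏ = e is 8.

Answer: 8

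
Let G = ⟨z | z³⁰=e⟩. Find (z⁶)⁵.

Compute successive powers of (z⁶), reducing at each step:
  (z⁶)²: (z⁶) · z⁶ = z¹²
  (z⁶)³: (z¹²) · z⁶ = z¹⁸
  (z⁶)⁴: (z¹⁸) · z⁶ = z²⁴
  (z⁶)⁵: (z²⁴) · z⁶ = e

Answer: e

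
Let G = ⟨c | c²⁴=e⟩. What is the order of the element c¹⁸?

Compute successive powers until reaching e:
  (c¹⁸)¹ = c¹⁸, (c¹⁸)² = c¹², (c¹⁸)³ = c⁶, (c¹⁸)⁴ = e.
The smallest positive k with (c¹⁸)ᵏ = e is 4.

Answer: 4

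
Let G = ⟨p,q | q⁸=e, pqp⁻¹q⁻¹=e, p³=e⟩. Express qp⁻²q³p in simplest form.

Multiply left to right, reducing at each step:
  q · p⁻² = pq
  (pq) · q³ = pq⁴
  (pq⁴) · p = p²q⁴

Answer: p²q⁴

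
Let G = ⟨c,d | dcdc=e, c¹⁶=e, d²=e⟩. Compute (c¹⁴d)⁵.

Compute successive powers of (c¹⁴d), reducing at each step:
  (c¹⁴d)²: (c¹⁴d) · c¹⁴ = d;   d · d = e
  (c¹⁴d)³: e · c¹⁴ = c¹⁴;   (c¹⁴) · d = c¹⁴d
  (c¹⁴d)⁴: (c¹⁴d) · c¹⁴ = d;   d · d = e
  (c¹⁴d)⁵: e · c¹⁴ = c¹⁴;   (c¹⁴) · d = c¹⁴d

Answer: c¹⁴d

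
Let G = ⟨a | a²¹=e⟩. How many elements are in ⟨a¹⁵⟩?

|⟨a¹⁵⟩| equals the order of a¹⁵. Compute successive powers until reaching e:
  (a¹⁵)¹ = a¹⁵, (a¹⁵)² = a⁹, (a¹⁵)³ = a³, (a¹⁵)⁴ = a¹⁸, (a¹⁵)⁵ = a¹², (a¹⁵)⁶ = a⁶, (a¹⁵)⁷ = e.
The smallest positive k with (a¹⁵)ᵏ = e is 7, so |⟨a¹⁵⟩| = 7.

Answer: 7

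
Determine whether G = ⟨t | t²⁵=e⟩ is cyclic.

|G| = 25. The element t has order 25 (its powers give 25 distinct elements), so ⟨t⟩ = G and G is cyclic.

Answer: Yes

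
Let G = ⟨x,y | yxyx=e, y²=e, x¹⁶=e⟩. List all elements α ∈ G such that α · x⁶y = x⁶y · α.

⟨x⁶y⟩ ⊆ C_G(x⁶y) since powers of x⁶y commute with x⁶y; so |C_G(x⁶y)| ≥ |⟨x⁶y⟩| = 2.
By orbit–stabilizer, |C_G(x⁶y)| = |G| / |conj. class of x⁶y| = 32 / 8 = 4.
The 4 elements commuting with x⁶y are {e, x⁸, x⁶y, x¹⁴y}.

Answer: {e, x⁸, x⁶y, x¹⁴y}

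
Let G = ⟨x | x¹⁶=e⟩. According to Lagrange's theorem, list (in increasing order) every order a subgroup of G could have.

|G| = 16 = 2⁴. By Lagrange's theorem the order of any subgroup divides 16; the divisors of 16 are 1, 2, 4, 8, 16.

Answer: 1, 2, 4, 8, 16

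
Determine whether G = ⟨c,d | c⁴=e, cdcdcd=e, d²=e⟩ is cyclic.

Every cyclic group is abelian. But c·d = cd while d·c = dc, so c·d ≠ d·c and G is not abelian. Hence G is not cyclic.

Answer: No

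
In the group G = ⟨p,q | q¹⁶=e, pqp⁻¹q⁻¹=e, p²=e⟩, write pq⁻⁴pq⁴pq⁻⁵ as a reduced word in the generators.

Multiply left to right, reducing at each step:
  p · q⁻⁴ = pq¹²
  (pq¹²) · p = q¹²
  (q¹²) · q⁴ = e
  e · p = p
  p · q⁻⁵ = pq¹¹

Answer: pq¹¹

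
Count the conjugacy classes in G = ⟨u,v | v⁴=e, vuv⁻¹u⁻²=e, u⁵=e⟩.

The conjugacy classes (representative and size) are:
  [e] (size 1), [u⁴] (size 4), [u²v] (size 5), [v²] (size 5), [u³v³] (size 5).
Class equation: 1 + 4 + 5 + 5 + 5 = 20 = |G|. So G has 5 conjugacy classes.

Answer: 5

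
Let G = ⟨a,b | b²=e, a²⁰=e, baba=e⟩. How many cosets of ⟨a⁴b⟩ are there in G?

First find ord(a⁴b) by computing successive powers:
  (a⁴b)¹ = a⁴b, (a⁴b)² = e.
So |⟨a⁴b⟩| = ord(a⁴b) = 2. With |G| = 40, by Lagrange [G : ⟨a⁴b⟩] = 40/2 = 20.

Answer: 20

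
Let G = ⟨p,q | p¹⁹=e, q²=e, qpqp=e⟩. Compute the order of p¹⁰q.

Compute successive powers until reaching e:
  (p¹⁰q)¹ = p¹⁰q, (p¹⁰q)² = e.
The smallest positive k with (p¹⁰q)ᵏ = e is 2.

Answer: 2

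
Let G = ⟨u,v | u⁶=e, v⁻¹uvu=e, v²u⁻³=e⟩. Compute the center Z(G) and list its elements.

An element z ∈ Z(G) iff z commutes with every generator.
For example u³ is central: (u³)·u = u⁴ = u·(u³); (u³)·v = v⁻¹ = v·(u³).
Whereas u ∉ Z(G) since u·v = uv ≠ u²v⁻¹ = v·u.
Checking each of the 12 elements this way gives Z(G) = {e, u³}, of order 2.

Answer: {e, u³}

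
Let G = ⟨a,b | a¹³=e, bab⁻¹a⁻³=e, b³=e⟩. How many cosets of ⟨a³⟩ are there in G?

First find ord(a³) by computing successive powers:
  (a³)¹ = a³, (a³)² = a⁶, (a³)³ = a⁹, (a³)⁴ = a¹², (a³)⁵ = a², (a³)⁶ = a⁵, (a³)⁷ = a⁸, (a³)⁸ = a¹¹, (a³)⁹ = a, (a³)¹⁰ = a⁴, (a³)¹¹ = a⁷, (a³)¹² = a¹⁰, (a³)¹³ = e.
So |⟨a³⟩| = ord(a³) = 13. With |G| = 39, by Lagrange [G : ⟨a³⟩] = 39/13 = 3.

Answer: 3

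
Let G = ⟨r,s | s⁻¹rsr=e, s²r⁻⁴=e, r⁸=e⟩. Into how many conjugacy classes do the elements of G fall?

The conjugacy classes (representative and size) are:
  [e] (size 1), [r⁷] (size 2), [r⁶] (size 2), [r³] (size 2), [r⁴] (size 1), [r²s⁻¹] (size 4), [r³s⁻¹] (size 4).
Class equation: 1 + 2 + 2 + 2 + 1 + 4 + 4 = 16 = |G|. So G has 7 conjugacy classes.

Answer: 7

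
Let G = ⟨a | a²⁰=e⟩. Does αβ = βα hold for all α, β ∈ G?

G has a single generator, so G is cyclic and hence abelian.

Answer: Yes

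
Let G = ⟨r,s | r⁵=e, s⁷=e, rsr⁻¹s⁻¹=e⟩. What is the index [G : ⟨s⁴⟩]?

First find ord(s⁴) by computing successive powers:
  (s⁴)¹ = s⁴, (s⁴)² = s, (s⁴)³ = s⁵, (s⁴)⁴ = s², (s⁴)⁵ = s⁶, (s⁴)⁶ = s³, (s⁴)⁷ = e.
So |⟨s⁴⟩| = ord(s⁴) = 7. With |G| = 35, by Lagrange [G : ⟨s⁴⟩] = 35/7 = 5.

Answer: 5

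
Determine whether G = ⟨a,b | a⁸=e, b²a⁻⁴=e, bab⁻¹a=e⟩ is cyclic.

Every cyclic group is abelian. But a·b = ab while b·a = a³b⁻¹, so a·b ≠ b·a and G is not abelian. Hence G is not cyclic.

Answer: No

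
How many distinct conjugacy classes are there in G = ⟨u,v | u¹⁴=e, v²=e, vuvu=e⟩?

The conjugacy classes (representative and size) are:
  [e] (size 1), [u¹³] (size 2), [u²] (size 2), [u³] (size 2), [u¹⁰] (size 2), [u⁵] (size 2), [u⁸] (size 2), [u⁷] (size 1), [u⁶v] (size 7), [u⁹v] (size 7).
Class equation: 1 + 2 + 2 + 2 + 2 + 2 + 2 + 1 + 7 + 7 = 28 = |G|. So G has 10 conjugacy classes.

Answer: 10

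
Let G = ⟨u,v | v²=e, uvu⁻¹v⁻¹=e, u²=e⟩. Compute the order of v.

Compute successive powers until reaching e:
  v¹ = v, v² = e.
The smallest positive k with vᵏ = e is 2.

Answer: 2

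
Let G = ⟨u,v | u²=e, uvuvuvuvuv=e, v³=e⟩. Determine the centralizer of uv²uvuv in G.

⟨uv²uvuv⟩ ⊆ C_G(uv²uvuv) since powers of uv²uvuv commute with uv²uvuv; so |C_G(uv²uvuv)| ≥ |⟨uv²uvuv⟩| = 3.
By orbit–stabilizer, |C_G(uv²uvuv)| = |G| / |conj. class of uv²uvuv| = 60 / 20 = 3.
The 3 elements commuting with uv²uvuv are {e, uv²uvuv, v²uv²uvu}.

Answer: {e, uv²uvuv, v²uv²uvu}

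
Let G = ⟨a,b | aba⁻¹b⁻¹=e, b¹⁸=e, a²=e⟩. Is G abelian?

Each pair of generators commutes: a·b = ab = b·a. Since the generators pairwise commute, every element of G commutes with every other, so G is abelian.

Answer: Yes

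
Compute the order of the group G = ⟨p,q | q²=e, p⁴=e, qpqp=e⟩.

Enumerate words in the generators, reducing via the relations: the distinct elements are
  {e, p, q, pq, p², p³, p²q, p³q}.
No further products give new elements, so |G| = 8.

Answer: 8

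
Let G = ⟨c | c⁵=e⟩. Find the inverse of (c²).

The order of (c²) is 5 (smallest k with (c²)ᵏ = e), so (c²)⁻¹ = (c²)⁴ = c³.
Check: (c²) · (c³) → (c²) · c³ = e, giving e as required.

Answer: c³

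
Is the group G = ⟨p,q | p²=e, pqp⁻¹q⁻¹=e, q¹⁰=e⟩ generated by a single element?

|G| = 20, but the maximum element order in G is 10 < 20. No single element generates all of G, so G is not cyclic.

Answer: No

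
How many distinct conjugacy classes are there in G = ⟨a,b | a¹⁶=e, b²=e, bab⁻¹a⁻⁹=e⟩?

The conjugacy classes (representative and size) are:
  [e] (size 1), [a⁹] (size 2), [a²] (size 1), [a³] (size 2), [a⁴] (size 1), [a¹³] (size 2), [a⁶] (size 1), [a¹⁵] (size 2), [a⁸] (size 1), [a¹⁰] (size 1), [a¹²] (size 1), [a¹⁴] (size 1), [b] (size 2), [ab] (size 2), [a²b] (size 2), [a¹¹b] (size 2), [a⁴b] (size 2), [a¹³b] (size 2), [a¹⁴b] (size 2), [a¹⁵b] (size 2).
Class equation: 1 + 2 + 1 + 2 + 1 + 2 + 1 + 2 + 1 + 1 + 1 + 1 + 2 + 2 + 2 + 2 + 2 + 2 + 2 + 2 = 32 = |G|. So G has 20 conjugacy classes.

Answer: 20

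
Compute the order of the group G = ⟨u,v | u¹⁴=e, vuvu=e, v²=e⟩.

Enumerate words in the generators, reducing via the relations: the distinct elements are
  {e, u, v, uv, u², u³, u⁴, u⁵, u⁶, u⁷, u⁸, u⁹, u²v, u³v, u¹², u¹³, u¹¹, u¹⁰, u⁴v, u⁵v, u⁶v, u⁷v, u⁸v, u⁹v, u¹²v, u¹³v, u¹¹v, u¹⁰v}.
No further products give new elements, so |G| = 28.

Answer: 28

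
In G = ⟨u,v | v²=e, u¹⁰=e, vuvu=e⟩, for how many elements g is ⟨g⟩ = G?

⟨g⟩ = G would require ord(g) = |G| = 20, but the maximum element order in G is 10 < 20. So G is not cyclic and no single element generates it: the count is 0.

Answer: 0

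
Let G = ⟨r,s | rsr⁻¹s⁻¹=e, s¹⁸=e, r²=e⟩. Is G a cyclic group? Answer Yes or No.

|G| = 36, but the maximum element order in G is 18 < 36. No single element generates all of G, so G is not cyclic.

Answer: No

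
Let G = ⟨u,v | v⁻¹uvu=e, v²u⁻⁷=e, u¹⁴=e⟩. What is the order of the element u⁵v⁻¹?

Compute successive powers until reaching e:
  (u⁵v⁻¹)¹ = u⁵v⁻¹, (u⁵v⁻¹)² = u⁷, (u⁵v⁻¹)³ = u⁵v, (u⁵v⁻¹)⁴ = e.
The smallest positive k with (u⁵v⁻¹)ᵏ = e is 4.

Answer: 4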